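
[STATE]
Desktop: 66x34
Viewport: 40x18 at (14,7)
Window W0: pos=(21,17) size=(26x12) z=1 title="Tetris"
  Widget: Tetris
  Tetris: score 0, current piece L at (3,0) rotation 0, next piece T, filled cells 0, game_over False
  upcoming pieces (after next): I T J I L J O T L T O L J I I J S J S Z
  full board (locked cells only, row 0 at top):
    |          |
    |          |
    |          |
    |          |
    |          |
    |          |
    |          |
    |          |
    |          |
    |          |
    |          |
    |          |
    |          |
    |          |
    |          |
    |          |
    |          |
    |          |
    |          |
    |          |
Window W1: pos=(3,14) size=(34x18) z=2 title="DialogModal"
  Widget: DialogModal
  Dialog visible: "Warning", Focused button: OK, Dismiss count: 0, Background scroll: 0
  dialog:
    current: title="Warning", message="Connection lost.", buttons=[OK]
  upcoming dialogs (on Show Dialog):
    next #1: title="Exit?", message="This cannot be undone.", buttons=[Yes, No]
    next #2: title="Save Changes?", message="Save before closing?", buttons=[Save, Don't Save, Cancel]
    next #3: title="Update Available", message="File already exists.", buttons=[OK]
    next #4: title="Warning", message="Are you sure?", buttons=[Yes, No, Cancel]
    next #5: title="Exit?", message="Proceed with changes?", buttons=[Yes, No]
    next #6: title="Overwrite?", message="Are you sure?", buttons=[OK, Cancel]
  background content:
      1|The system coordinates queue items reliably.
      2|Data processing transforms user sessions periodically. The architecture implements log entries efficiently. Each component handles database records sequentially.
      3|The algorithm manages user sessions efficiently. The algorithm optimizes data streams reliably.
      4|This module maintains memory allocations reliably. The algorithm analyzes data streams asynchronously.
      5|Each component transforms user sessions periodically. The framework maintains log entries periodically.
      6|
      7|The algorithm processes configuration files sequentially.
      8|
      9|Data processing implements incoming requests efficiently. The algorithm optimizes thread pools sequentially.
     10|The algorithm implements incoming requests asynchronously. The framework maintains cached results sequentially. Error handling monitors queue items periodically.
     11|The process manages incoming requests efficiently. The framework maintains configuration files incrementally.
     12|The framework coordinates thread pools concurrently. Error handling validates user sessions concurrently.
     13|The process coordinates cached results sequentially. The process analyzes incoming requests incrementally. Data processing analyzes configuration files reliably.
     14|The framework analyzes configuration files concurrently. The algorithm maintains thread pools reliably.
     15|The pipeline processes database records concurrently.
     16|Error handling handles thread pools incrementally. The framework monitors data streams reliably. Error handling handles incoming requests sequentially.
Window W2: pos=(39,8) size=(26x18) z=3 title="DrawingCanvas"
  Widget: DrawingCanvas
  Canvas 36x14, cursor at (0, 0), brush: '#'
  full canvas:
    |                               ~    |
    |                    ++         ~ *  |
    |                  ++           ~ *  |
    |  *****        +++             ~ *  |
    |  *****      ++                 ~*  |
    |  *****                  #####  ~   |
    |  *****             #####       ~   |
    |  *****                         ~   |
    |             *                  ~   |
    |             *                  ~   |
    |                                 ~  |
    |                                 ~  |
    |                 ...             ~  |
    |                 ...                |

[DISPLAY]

                                        
                         ┏━━━━━━━━━━━━━━
                         ┃ DrawingCanvas
                         ┠──────────────
                         ┃+             
                         ┃              
                         ┃              
━━━━━━━━━━━━━━━━━━━━━━┓  ┃  *****       
al                    ┃  ┃  *****      +
──────────────────────┨  ┃  *****       
 coordinates queue ite┃━━┃  *****       
ssing transforms user ┃  ┃  *****       
thm manages user sessi┃──┃             *
e maintains memory all┃: ┃             *
───────────────┐user s┃  ┃              
  Warning      │      ┃  ┃              
nnection lost. │nfigur┃  ┃              
    [OK]       │      ┃  ┃              


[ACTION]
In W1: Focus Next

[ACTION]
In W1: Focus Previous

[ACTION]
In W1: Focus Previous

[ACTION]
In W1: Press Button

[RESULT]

                                        
                         ┏━━━━━━━━━━━━━━
                         ┃ DrawingCanvas
                         ┠──────────────
                         ┃+             
                         ┃              
                         ┃              
━━━━━━━━━━━━━━━━━━━━━━┓  ┃  *****       
al                    ┃  ┃  *****      +
──────────────────────┨  ┃  *****       
 coordinates queue ite┃━━┃  *****       
ssing transforms user ┃  ┃  *****       
thm manages user sessi┃──┃             *
e maintains memory all┃: ┃             *
nent transforms user s┃  ┃              
                      ┃  ┃              
thm processes configur┃  ┃              
                      ┃  ┃              


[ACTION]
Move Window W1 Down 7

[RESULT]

                                        
                         ┏━━━━━━━━━━━━━━
                         ┃ DrawingCanvas
                         ┠──────────────
                         ┃+             
                         ┃              
                         ┃              
                         ┃  *****       
                         ┃  *****      +
━━━━━━━━━━━━━━━━━━━━━━┓  ┃  *****       
al                    ┃━━┃  *****       
──────────────────────┨  ┃  *****       
 coordinates queue ite┃──┃             *
ssing transforms user ┃: ┃             *
thm manages user sessi┃  ┃              
e maintains memory all┃  ┃              
nent transforms user s┃  ┃              
                      ┃  ┃              


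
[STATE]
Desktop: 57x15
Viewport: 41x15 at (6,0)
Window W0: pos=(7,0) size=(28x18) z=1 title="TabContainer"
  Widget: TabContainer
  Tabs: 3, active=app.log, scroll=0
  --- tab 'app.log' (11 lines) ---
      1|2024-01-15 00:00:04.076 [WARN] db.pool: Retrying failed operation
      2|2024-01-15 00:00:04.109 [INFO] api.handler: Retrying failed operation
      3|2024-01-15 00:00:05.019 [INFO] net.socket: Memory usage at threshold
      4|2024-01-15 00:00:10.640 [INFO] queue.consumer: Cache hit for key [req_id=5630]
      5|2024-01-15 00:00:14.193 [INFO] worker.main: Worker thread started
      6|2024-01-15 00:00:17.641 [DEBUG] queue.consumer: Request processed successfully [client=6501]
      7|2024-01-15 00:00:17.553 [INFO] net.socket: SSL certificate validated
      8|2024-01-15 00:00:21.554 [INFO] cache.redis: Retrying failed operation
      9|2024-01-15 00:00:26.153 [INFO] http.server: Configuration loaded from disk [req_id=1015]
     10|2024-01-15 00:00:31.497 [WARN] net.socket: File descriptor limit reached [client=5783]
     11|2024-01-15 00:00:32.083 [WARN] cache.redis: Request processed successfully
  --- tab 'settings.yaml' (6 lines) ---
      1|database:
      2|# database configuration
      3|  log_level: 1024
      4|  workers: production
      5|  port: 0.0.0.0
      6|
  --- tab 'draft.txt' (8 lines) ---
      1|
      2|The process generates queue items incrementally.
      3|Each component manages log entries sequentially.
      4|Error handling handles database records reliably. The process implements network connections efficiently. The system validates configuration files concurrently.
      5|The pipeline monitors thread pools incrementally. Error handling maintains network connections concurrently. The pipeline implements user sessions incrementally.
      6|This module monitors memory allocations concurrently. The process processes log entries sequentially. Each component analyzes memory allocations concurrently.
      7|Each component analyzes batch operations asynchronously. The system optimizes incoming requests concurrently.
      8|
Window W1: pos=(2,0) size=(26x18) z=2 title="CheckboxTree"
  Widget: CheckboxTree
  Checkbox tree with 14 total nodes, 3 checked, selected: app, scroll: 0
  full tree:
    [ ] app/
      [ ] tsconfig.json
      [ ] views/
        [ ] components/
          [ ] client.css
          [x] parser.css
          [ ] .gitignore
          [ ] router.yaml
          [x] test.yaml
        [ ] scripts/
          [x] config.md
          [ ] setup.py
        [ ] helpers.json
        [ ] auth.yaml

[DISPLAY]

━━━━━━━━━━━━━━━━━━━━━┓━━━━━━┓            
eckboxTree           ┃      ┃            
─────────────────────┨──────┨            
] app/               ┃yaml │┃            
[ ] tsconfig.json    ┃──────┃            
[-] views/           ┃076 [W┃            
  [-] components/    ┃109 [I┃            
    [ ] client.css   ┃019 [I┃            
    [x] parser.css   ┃640 [I┃            
    [ ] .gitignore   ┃193 [I┃            
    [ ] router.yaml  ┃641 [D┃            
    [x] test.yaml    ┃553 [I┃            
  [-] scripts/       ┃554 [I┃            
    [x] config.md    ┃153 [I┃            
    [ ] setup.py     ┃497 [W┃            


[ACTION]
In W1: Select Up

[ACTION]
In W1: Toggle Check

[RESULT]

━━━━━━━━━━━━━━━━━━━━━┓━━━━━━┓            
eckboxTree           ┃      ┃            
─────────────────────┨──────┨            
] app/               ┃yaml │┃            
[x] tsconfig.json    ┃──────┃            
[x] views/           ┃076 [W┃            
  [x] components/    ┃109 [I┃            
    [x] client.css   ┃019 [I┃            
    [x] parser.css   ┃640 [I┃            
    [x] .gitignore   ┃193 [I┃            
    [x] router.yaml  ┃641 [D┃            
    [x] test.yaml    ┃553 [I┃            
  [x] scripts/       ┃554 [I┃            
    [x] config.md    ┃153 [I┃            
    [x] setup.py     ┃497 [W┃            


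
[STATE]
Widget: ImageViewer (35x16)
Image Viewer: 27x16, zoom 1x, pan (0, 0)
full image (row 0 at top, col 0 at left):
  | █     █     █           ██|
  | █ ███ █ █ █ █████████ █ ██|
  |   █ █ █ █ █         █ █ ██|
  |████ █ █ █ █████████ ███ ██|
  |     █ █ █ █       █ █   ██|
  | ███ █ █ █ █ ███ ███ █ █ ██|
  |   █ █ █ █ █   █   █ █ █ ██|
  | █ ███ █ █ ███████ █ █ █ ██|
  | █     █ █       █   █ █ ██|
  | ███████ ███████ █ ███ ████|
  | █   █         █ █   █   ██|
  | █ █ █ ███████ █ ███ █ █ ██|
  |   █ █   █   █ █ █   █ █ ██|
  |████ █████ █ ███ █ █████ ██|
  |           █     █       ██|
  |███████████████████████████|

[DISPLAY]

 █     █     █           ██        
 █ ███ █ █ █ █████████ █ ██        
   █ █ █ █ █         █ █ ██        
████ █ █ █ █████████ ███ ██        
     █ █ █ █       █ █   ██        
 ███ █ █ █ █ ███ ███ █ █ ██        
   █ █ █ █ █   █   █ █ █ ██        
 █ ███ █ █ ███████ █ █ █ ██        
 █     █ █       █   █ █ ██        
 ███████ ███████ █ ███ ████        
 █   █         █ █   █   ██        
 █ █ █ ███████ █ ███ █ █ ██        
   █ █   █   █ █ █   █ █ ██        
████ █████ █ ███ █ █████ ██        
           █     █       ██        
███████████████████████████        


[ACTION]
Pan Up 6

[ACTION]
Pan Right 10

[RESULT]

   █           ██                  
 █ █████████ █ ██                  
 █         █ █ ██                  
 █████████ ███ ██                  
 █       █ █   ██                  
 █ ███ ███ █ █ ██                  
 █   █   █ █ █ ██                  
 ███████ █ █ █ ██                  
       █   █ █ ██                  
██████ █ ███ ████                  
     █ █   █   ██                  
████ █ ███ █ █ ██                  
   █ █ █   █ █ ██                  
 █ ███ █ █████ ██                  
 █     █       ██                  
█████████████████                  


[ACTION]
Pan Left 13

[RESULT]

 █     █     █           ██        
 █ ███ █ █ █ █████████ █ ██        
   █ █ █ █ █         █ █ ██        
████ █ █ █ █████████ ███ ██        
     █ █ █ █       █ █   ██        
 ███ █ █ █ █ ███ ███ █ █ ██        
   █ █ █ █ █   █   █ █ █ ██        
 █ ███ █ █ ███████ █ █ █ ██        
 █     █ █       █   █ █ ██        
 ███████ ███████ █ ███ ████        
 █   █         █ █   █   ██        
 █ █ █ ███████ █ ███ █ █ ██        
   █ █   █   █ █ █   █ █ ██        
████ █████ █ ███ █ █████ ██        
           █     █       ██        
███████████████████████████        


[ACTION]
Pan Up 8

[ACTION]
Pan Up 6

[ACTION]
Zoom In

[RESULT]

  ██          ██          ██       
  ██          ██          ██       
  ██  ██████  ██  ██  ██  █████████
  ██  ██████  ██  ██  ██  █████████
      ██  ██  ██  ██  ██           
      ██  ██  ██  ██  ██           
████████  ██  ██  ██  █████████████
████████  ██  ██  ██  █████████████
          ██  ██  ██  ██           
          ██  ██  ██  ██           
  ██████  ██  ██  ██  ██  ██████  █
  ██████  ██  ██  ██  ██  ██████  █
      ██  ██  ██  ██  ██      ██   
      ██  ██  ██  ██  ██      ██   
  ██  ██████  ██  ██  █████████████
  ██  ██████  ██  ██  █████████████


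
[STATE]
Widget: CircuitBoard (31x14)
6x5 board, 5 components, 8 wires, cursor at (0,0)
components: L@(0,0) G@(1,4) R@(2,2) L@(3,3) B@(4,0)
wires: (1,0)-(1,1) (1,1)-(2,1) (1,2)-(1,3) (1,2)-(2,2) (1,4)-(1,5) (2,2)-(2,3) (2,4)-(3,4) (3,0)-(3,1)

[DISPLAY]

   0 1 2 3 4 5                 
0  [L]                         
                               
1   · ─ ·   · ─ ·   G ─ ·      
        │   │                  
2       ·   R ─ ·   ·          
                    │          
3   · ─ ·       L   ·          
                               
4   B                          
Cursor: (0,0)                  
                               
                               
                               


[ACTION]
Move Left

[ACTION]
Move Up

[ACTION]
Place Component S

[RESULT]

   0 1 2 3 4 5                 
0  [S]                         
                               
1   · ─ ·   · ─ ·   G ─ ·      
        │   │                  
2       ·   R ─ ·   ·          
                    │          
3   · ─ ·       L   ·          
                               
4   B                          
Cursor: (0,0)                  
                               
                               
                               


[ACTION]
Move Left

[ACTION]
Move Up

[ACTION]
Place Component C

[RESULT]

   0 1 2 3 4 5                 
0  [C]                         
                               
1   · ─ ·   · ─ ·   G ─ ·      
        │   │                  
2       ·   R ─ ·   ·          
                    │          
3   · ─ ·       L   ·          
                               
4   B                          
Cursor: (0,0)                  
                               
                               
                               


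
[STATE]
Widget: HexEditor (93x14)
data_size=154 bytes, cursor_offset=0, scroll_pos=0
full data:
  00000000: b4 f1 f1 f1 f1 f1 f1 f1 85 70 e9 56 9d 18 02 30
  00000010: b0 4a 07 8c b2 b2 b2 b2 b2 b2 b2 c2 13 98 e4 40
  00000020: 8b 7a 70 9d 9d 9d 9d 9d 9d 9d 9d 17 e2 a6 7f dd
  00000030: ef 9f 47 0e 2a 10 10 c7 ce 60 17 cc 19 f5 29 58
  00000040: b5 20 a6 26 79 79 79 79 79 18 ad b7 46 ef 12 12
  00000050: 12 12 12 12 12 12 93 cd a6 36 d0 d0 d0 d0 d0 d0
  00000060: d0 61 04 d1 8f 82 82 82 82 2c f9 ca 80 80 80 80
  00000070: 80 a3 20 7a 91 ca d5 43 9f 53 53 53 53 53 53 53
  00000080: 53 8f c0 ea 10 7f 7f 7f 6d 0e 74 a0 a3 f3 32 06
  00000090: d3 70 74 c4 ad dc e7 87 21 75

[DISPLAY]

00000000  B4 f1 f1 f1 f1 f1 f1 f1  85 70 e9 56 9d 18 02 30  |.........p.V...0|               
00000010  b0 4a 07 8c b2 b2 b2 b2  b2 b2 b2 c2 13 98 e4 40  |.J.............@|               
00000020  8b 7a 70 9d 9d 9d 9d 9d  9d 9d 9d 17 e2 a6 7f dd  |.zp.............|               
00000030  ef 9f 47 0e 2a 10 10 c7  ce 60 17 cc 19 f5 29 58  |..G.*....`....)X|               
00000040  b5 20 a6 26 79 79 79 79  79 18 ad b7 46 ef 12 12  |. .&yyyyy...F...|               
00000050  12 12 12 12 12 12 93 cd  a6 36 d0 d0 d0 d0 d0 d0  |.........6......|               
00000060  d0 61 04 d1 8f 82 82 82  82 2c f9 ca 80 80 80 80  |.a.......,......|               
00000070  80 a3 20 7a 91 ca d5 43  9f 53 53 53 53 53 53 53  |.. z...C.SSSSSSS|               
00000080  53 8f c0 ea 10 7f 7f 7f  6d 0e 74 a0 a3 f3 32 06  |S.......m.t...2.|               
00000090  d3 70 74 c4 ad dc e7 87  21 75                    |.pt.....!u      |               
                                                                                             
                                                                                             
                                                                                             
                                                                                             


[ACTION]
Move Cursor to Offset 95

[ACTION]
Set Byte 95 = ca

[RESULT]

00000000  b4 f1 f1 f1 f1 f1 f1 f1  85 70 e9 56 9d 18 02 30  |.........p.V...0|               
00000010  b0 4a 07 8c b2 b2 b2 b2  b2 b2 b2 c2 13 98 e4 40  |.J.............@|               
00000020  8b 7a 70 9d 9d 9d 9d 9d  9d 9d 9d 17 e2 a6 7f dd  |.zp.............|               
00000030  ef 9f 47 0e 2a 10 10 c7  ce 60 17 cc 19 f5 29 58  |..G.*....`....)X|               
00000040  b5 20 a6 26 79 79 79 79  79 18 ad b7 46 ef 12 12  |. .&yyyyy...F...|               
00000050  12 12 12 12 12 12 93 cd  a6 36 d0 d0 d0 d0 d0 CA  |.........6......|               
00000060  d0 61 04 d1 8f 82 82 82  82 2c f9 ca 80 80 80 80  |.a.......,......|               
00000070  80 a3 20 7a 91 ca d5 43  9f 53 53 53 53 53 53 53  |.. z...C.SSSSSSS|               
00000080  53 8f c0 ea 10 7f 7f 7f  6d 0e 74 a0 a3 f3 32 06  |S.......m.t...2.|               
00000090  d3 70 74 c4 ad dc e7 87  21 75                    |.pt.....!u      |               
                                                                                             
                                                                                             
                                                                                             
                                                                                             


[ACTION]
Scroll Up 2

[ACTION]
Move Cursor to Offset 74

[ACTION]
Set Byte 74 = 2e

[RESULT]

00000000  b4 f1 f1 f1 f1 f1 f1 f1  85 70 e9 56 9d 18 02 30  |.........p.V...0|               
00000010  b0 4a 07 8c b2 b2 b2 b2  b2 b2 b2 c2 13 98 e4 40  |.J.............@|               
00000020  8b 7a 70 9d 9d 9d 9d 9d  9d 9d 9d 17 e2 a6 7f dd  |.zp.............|               
00000030  ef 9f 47 0e 2a 10 10 c7  ce 60 17 cc 19 f5 29 58  |..G.*....`....)X|               
00000040  b5 20 a6 26 79 79 79 79  79 18 2E b7 46 ef 12 12  |. .&yyyyy...F...|               
00000050  12 12 12 12 12 12 93 cd  a6 36 d0 d0 d0 d0 d0 ca  |.........6......|               
00000060  d0 61 04 d1 8f 82 82 82  82 2c f9 ca 80 80 80 80  |.a.......,......|               
00000070  80 a3 20 7a 91 ca d5 43  9f 53 53 53 53 53 53 53  |.. z...C.SSSSSSS|               
00000080  53 8f c0 ea 10 7f 7f 7f  6d 0e 74 a0 a3 f3 32 06  |S.......m.t...2.|               
00000090  d3 70 74 c4 ad dc e7 87  21 75                    |.pt.....!u      |               
                                                                                             
                                                                                             
                                                                                             
                                                                                             


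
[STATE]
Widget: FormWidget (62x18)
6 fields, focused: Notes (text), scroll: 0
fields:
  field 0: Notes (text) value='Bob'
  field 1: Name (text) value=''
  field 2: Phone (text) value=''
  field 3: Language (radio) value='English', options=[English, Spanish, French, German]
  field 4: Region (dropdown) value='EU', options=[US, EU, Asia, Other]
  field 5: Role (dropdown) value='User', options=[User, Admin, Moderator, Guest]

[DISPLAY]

> Notes:      [Bob                                           ]
  Name:       [                                              ]
  Phone:      [                                              ]
  Language:   (●) English  ( ) Spanish  ( ) French  ( ) German
  Region:     [EU                                           ▼]
  Role:       [User                                         ▼]
                                                              
                                                              
                                                              
                                                              
                                                              
                                                              
                                                              
                                                              
                                                              
                                                              
                                                              
                                                              


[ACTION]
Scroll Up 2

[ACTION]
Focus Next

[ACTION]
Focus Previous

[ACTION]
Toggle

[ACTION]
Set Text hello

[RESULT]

> Notes:      [hello                                         ]
  Name:       [                                              ]
  Phone:      [                                              ]
  Language:   (●) English  ( ) Spanish  ( ) French  ( ) German
  Region:     [EU                                           ▼]
  Role:       [User                                         ▼]
                                                              
                                                              
                                                              
                                                              
                                                              
                                                              
                                                              
                                                              
                                                              
                                                              
                                                              
                                                              


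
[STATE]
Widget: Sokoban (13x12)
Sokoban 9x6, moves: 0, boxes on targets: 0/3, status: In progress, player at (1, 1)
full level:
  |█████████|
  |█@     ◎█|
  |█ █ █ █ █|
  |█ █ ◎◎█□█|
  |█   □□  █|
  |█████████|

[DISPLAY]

█████████    
█@     ◎█    
█ █ █ █ █    
█ █ ◎◎█□█    
█   □□  █    
█████████    
Moves: 0  0/3
             
             
             
             
             


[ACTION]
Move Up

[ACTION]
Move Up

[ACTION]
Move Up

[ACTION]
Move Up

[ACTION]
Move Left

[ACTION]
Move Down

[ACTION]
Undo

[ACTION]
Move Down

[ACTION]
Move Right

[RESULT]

█████████    
█      ◎█    
█@█ █ █ █    
█ █ ◎◎█□█    
█   □□  █    
█████████    
Moves: 1  0/3
             
             
             
             
             


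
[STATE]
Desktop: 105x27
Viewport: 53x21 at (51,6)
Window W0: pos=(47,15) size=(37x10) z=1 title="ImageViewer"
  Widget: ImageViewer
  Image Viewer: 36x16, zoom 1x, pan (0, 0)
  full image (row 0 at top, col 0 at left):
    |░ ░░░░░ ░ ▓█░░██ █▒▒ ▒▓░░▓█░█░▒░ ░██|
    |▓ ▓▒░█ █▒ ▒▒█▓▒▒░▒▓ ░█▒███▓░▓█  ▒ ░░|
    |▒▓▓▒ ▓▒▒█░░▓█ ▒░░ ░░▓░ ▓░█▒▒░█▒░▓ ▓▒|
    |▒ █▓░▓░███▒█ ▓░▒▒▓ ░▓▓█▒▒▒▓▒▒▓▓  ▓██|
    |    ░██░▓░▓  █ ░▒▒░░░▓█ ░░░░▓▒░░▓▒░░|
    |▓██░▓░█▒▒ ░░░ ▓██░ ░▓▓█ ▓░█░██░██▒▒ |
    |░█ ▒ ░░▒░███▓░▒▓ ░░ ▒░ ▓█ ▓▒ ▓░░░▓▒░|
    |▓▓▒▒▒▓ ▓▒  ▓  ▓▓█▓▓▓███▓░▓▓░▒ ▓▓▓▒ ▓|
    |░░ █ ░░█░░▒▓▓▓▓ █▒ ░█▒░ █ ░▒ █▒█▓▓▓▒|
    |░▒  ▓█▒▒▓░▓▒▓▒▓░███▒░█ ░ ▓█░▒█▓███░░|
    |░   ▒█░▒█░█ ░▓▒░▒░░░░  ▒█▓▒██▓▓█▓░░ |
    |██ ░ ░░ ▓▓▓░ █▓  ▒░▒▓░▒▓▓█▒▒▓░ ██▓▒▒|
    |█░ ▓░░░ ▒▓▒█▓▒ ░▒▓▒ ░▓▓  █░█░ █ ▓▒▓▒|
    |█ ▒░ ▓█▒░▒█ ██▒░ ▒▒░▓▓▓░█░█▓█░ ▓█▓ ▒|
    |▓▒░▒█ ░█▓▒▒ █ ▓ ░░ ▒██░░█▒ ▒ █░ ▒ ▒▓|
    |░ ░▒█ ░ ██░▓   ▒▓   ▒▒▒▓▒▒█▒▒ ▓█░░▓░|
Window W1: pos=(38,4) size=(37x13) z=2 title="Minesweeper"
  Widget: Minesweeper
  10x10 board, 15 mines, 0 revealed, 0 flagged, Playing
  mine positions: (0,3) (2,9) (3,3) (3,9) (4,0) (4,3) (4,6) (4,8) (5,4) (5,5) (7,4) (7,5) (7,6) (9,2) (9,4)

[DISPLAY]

───────────────────────┨                             
                       ┃                             
                       ┃                             
                       ┃                             
                       ┃                             
                       ┃                             
                       ┃                             
                       ┃                             
                       ┃                             
                       ┃━━━━━━━━┓                    
━━━━━━━━━━━━━━━━━━━━━━━┛        ┃                    
────────────────────────────────┨                    
░░░░ ░ ▓█░░██ █▒▒ ▒▓░░▓█░█░▒░ ░█┃                    
▒░█ █▒ ▒▒█▓▒▒░▒▓ ░█▒███▓░▓█  ▒ ░┃                    
▒ ▓▒▒█░░▓█ ▒░░ ░░▓░ ▓░█▒▒░█▒░▓ ▓┃                    
▓░▓░███▒█ ▓░▒▒▓ ░▓▓█▒▒▒▓▒▒▓▓  ▓█┃                    
 ░██░▓░▓  █ ░▒▒░░░▓█ ░░░░▓▒░░▓▒░┃                    
░▓░█▒▒ ░░░ ▓██░ ░▓▓█ ▓░█░██░██▒▒┃                    
━━━━━━━━━━━━━━━━━━━━━━━━━━━━━━━━┛                    
                                                     
                                                     


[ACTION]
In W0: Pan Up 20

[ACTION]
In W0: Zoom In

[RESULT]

───────────────────────┨                             
                       ┃                             
                       ┃                             
                       ┃                             
                       ┃                             
                       ┃                             
                       ┃                             
                       ┃                             
                       ┃                             
                       ┃━━━━━━━━┓                    
━━━━━━━━━━━━━━━━━━━━━━━┛        ┃                    
────────────────────────────────┨                    
 ░░░░░░░░░░  ░░  ▓▓██░░░░████  █┃                    
 ░░░░░░░░░░  ░░  ▓▓██░░░░████  █┃                    
 ▓▓▒▒░░██  ██▒▒  ▒▒▒▒██▓▓▒▒▒▒░░▒┃                    
 ▓▓▒▒░░██  ██▒▒  ▒▒▒▒██▓▓▒▒▒▒░░▒┃                    
▓▓▓▒▒  ▓▓▒▒▒▒██░░░░▓▓██  ▒▒░░░░ ┃                    
▓▓▓▒▒  ▓▓▒▒▒▒██░░░░▓▓██  ▒▒░░░░ ┃                    
━━━━━━━━━━━━━━━━━━━━━━━━━━━━━━━━┛                    
                                                     
                                                     


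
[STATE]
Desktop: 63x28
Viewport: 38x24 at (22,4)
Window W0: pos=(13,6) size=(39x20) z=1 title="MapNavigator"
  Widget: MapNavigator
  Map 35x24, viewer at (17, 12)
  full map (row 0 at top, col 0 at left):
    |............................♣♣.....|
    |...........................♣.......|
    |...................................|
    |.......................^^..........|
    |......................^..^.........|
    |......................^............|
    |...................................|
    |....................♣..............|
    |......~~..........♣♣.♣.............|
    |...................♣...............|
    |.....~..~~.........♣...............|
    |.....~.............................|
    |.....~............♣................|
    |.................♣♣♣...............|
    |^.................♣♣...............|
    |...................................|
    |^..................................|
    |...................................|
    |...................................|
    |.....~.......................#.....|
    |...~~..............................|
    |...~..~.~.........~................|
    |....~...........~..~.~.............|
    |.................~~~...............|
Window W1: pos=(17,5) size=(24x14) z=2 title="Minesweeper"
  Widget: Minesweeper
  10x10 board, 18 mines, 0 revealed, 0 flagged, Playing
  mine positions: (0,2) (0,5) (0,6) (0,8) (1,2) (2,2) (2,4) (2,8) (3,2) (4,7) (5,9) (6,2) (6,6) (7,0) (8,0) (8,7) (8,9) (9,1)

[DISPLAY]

                                      
━━━━━━━━━━━━━━━━━━┓                   
esweeper          ┃━━━━━━━━━━┓        
──────────────────┨          ┃        
■■■■■■            ┃──────────┨        
■■■■■■            ┃......... ┃        
■■■■■■            ┃......... ┃        
■■■■■■            ┃......... ┃        
■■■■■■            ┃......... ┃        
■■■■■■            ┃......... ┃        
■■■■■■            ┃......... ┃        
■■■■■■            ┃......... ┃        
■■■■■■            ┃......... ┃        
■■■■■■            ┃......... ┃        
━━━━━━━━━━━━━━━━━━┛......... ┃        
...........♣♣............... ┃        
............................ ┃        
............................ ┃        
............................ ┃        
............................ ┃        
......................#..... ┃        
━━━━━━━━━━━━━━━━━━━━━━━━━━━━━┛        
                                      
                                      


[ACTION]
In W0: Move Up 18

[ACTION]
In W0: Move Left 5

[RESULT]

                                      
━━━━━━━━━━━━━━━━━━┓                   
esweeper          ┃━━━━━━━━━━┓        
──────────────────┨          ┃        
■■■■■■            ┃──────────┨        
■■■■■■            ┃          ┃        
■■■■■■            ┃          ┃        
■■■■■■            ┃          ┃        
■■■■■■            ┃          ┃        
■■■■■■            ┃          ┃        
■■■■■■            ┃          ┃        
■■■■■■            ┃          ┃        
■■■■■■            ┃          ┃        
■■■■■■            ┃.......♣♣.┃        
━━━━━━━━━━━━━━━━━━┛......♣...┃        
.............................┃        
.....................^^......┃        
....................^..^.....┃        
....................^........┃        
.............................┃        
..................♣..........┃        
━━━━━━━━━━━━━━━━━━━━━━━━━━━━━┛        
                                      
                                      


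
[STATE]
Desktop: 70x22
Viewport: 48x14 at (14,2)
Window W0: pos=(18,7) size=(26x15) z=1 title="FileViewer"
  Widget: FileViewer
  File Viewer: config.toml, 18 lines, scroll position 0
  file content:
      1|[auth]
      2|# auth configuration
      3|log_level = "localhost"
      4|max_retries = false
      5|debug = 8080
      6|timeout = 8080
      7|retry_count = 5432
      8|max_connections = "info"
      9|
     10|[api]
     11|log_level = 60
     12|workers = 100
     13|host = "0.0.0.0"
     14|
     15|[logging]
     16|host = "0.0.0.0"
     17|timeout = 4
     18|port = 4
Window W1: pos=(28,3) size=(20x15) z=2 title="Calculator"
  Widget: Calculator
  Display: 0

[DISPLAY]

                                                
              ┏━━━━━━━━━━━━━━━━━━┓              
              ┃ Calculator       ┃              
              ┠──────────────────┨              
              ┃                 0┃              
    ┏━━━━━━━━━┃┌───┬───┬───┬───┐ ┃              
    ┃ FileView┃│ 7 │ 8 │ 9 │ ÷ │ ┃              
    ┠─────────┃├───┼───┼───┼───┤ ┃              
    ┃[auth]   ┃│ 4 │ 5 │ 6 │ × │ ┃              
    ┃# auth co┃├───┼───┼───┼───┤ ┃              
    ┃log_level┃│ 1 │ 2 │ 3 │ - │ ┃              
    ┃max_retri┃├───┼───┼───┼───┤ ┃              
    ┃debug = 8┃│ 0 │ . │ = │ + │ ┃              
    ┃timeout =┃├───┼───┼───┼───┤ ┃              


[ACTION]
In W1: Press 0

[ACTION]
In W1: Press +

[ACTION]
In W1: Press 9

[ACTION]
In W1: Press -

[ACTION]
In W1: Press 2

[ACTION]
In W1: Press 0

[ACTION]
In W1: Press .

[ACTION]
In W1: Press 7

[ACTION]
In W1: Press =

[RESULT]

                                                
              ┏━━━━━━━━━━━━━━━━━━┓              
              ┃ Calculator       ┃              
              ┠──────────────────┨              
              ┃             -11.7┃              
    ┏━━━━━━━━━┃┌───┬───┬───┬───┐ ┃              
    ┃ FileView┃│ 7 │ 8 │ 9 │ ÷ │ ┃              
    ┠─────────┃├───┼───┼───┼───┤ ┃              
    ┃[auth]   ┃│ 4 │ 5 │ 6 │ × │ ┃              
    ┃# auth co┃├───┼───┼───┼───┤ ┃              
    ┃log_level┃│ 1 │ 2 │ 3 │ - │ ┃              
    ┃max_retri┃├───┼───┼───┼───┤ ┃              
    ┃debug = 8┃│ 0 │ . │ = │ + │ ┃              
    ┃timeout =┃├───┼───┼───┼───┤ ┃              


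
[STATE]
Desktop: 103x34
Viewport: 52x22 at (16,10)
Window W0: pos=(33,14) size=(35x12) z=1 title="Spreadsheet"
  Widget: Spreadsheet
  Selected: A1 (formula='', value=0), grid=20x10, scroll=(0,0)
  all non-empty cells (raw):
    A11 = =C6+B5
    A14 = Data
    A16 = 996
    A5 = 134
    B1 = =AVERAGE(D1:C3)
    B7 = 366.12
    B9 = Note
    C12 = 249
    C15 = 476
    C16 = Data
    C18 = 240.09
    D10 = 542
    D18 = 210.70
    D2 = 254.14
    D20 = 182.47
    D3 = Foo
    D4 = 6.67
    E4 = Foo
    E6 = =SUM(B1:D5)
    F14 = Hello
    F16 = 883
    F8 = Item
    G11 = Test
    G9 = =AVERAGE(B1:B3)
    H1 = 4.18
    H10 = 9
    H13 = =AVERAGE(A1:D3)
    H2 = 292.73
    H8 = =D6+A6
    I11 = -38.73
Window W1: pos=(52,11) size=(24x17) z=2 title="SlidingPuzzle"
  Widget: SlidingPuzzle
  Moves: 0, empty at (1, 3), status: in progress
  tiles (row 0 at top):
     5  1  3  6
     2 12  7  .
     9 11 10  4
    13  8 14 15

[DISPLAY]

                                                    
                                    ┏━━━━━━━━━━━━━━━
                                    ┃ SlidingPuzzle 
                                    ┠───────────────
                 ┏━━━━━━━━━━━━━━━━━━┃┌────┬────┬────
                 ┃ Spreadsheet      ┃│  5 │  1 │  3 
                 ┠──────────────────┃├────┼────┼────
                 ┃A1:               ┃│  2 │ 12 │  7 
                 ┃       A       B  ┃├────┼────┼────
                 ┃------------------┃│  9 │ 11 │ 10 
                 ┃  1      [0]   50.┃├────┼────┼────
                 ┃  2        0      ┃│ 13 │  8 │ 14 
                 ┃  3        0      ┃└────┴────┴────
                 ┃  4        0      ┃Moves: 0       
                 ┃  5      134      ┃               
                 ┗━━━━━━━━━━━━━━━━━━┃               
                                    ┃               
                                    ┗━━━━━━━━━━━━━━━
                                                    
                                                    
                                                    
                                                    


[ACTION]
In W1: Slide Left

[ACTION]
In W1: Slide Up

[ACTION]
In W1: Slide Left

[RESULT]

                                                    
                                    ┏━━━━━━━━━━━━━━━
                                    ┃ SlidingPuzzle 
                                    ┠───────────────
                 ┏━━━━━━━━━━━━━━━━━━┃┌────┬────┬────
                 ┃ Spreadsheet      ┃│  5 │  1 │  3 
                 ┠──────────────────┃├────┼────┼────
                 ┃A1:               ┃│  2 │ 12 │  7 
                 ┃       A       B  ┃├────┼────┼────
                 ┃------------------┃│  9 │ 11 │ 10 
                 ┃  1      [0]   50.┃├────┼────┼────
                 ┃  2        0      ┃│ 13 │  8 │ 14 
                 ┃  3        0      ┃└────┴────┴────
                 ┃  4        0      ┃Moves: 1       
                 ┃  5      134      ┃               
                 ┗━━━━━━━━━━━━━━━━━━┃               
                                    ┃               
                                    ┗━━━━━━━━━━━━━━━
                                                    
                                                    
                                                    
                                                    


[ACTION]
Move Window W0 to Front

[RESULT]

                                                    
                                    ┏━━━━━━━━━━━━━━━
                                    ┃ SlidingPuzzle 
                                    ┠───────────────
                 ┏━━━━━━━━━━━━━━━━━━━━━━━━━━━━━━━━━┓
                 ┃ Spreadsheet                     ┃
                 ┠─────────────────────────────────┨
                 ┃A1:                              ┃
                 ┃       A       B       C       D ┃
                 ┃---------------------------------┃
                 ┃  1      [0]   50.83       0     ┃
                 ┃  2        0       0       0  254┃
                 ┃  3        0       0       0Foo  ┃
                 ┃  4        0       0       0    6┃
                 ┃  5      134       0       0     ┃
                 ┗━━━━━━━━━━━━━━━━━━━━━━━━━━━━━━━━━┛
                                    ┃               
                                    ┗━━━━━━━━━━━━━━━
                                                    
                                                    
                                                    
                                                    


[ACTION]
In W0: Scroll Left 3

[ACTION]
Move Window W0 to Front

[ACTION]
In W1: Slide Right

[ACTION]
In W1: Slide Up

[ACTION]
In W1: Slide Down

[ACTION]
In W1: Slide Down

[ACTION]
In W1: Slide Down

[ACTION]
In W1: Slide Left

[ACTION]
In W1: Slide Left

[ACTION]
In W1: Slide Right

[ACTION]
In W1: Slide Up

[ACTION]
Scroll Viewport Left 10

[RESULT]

                                                    
                                              ┏━━━━━
                                              ┃ Slid
                                              ┠─────
                           ┏━━━━━━━━━━━━━━━━━━━━━━━━
                           ┃ Spreadsheet            
                           ┠────────────────────────
                           ┃A1:                     
                           ┃       A       B       C
                           ┃------------------------
                           ┃  1      [0]   50.83    
                           ┃  2        0       0    
                           ┃  3        0       0    
                           ┃  4        0       0    
                           ┃  5      134       0    
                           ┗━━━━━━━━━━━━━━━━━━━━━━━━
                                              ┃     
                                              ┗━━━━━
                                                    
                                                    
                                                    
                                                    
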